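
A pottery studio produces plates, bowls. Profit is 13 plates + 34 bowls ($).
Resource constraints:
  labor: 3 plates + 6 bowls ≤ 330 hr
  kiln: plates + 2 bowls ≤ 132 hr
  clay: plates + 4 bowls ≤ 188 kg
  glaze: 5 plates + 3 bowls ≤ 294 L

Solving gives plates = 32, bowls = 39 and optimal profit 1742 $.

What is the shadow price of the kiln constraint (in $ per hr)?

At the optimum: labor uses 330 of 330 (binding); kiln uses 110 of 132 (slack = 22); clay uses 188 of 188 (binding); glaze uses 277 of 294 (slack = 17).
By complementary slackness, y = 0 for the non-binding constraints.
From A_Bᵀ y = c: 3·y_labor + 1·y_clay = 13; 6·y_labor + 4·y_clay = 34.
Solving: y_labor = 3, y_clay = 4.
Shadow price of kiln = 0.

0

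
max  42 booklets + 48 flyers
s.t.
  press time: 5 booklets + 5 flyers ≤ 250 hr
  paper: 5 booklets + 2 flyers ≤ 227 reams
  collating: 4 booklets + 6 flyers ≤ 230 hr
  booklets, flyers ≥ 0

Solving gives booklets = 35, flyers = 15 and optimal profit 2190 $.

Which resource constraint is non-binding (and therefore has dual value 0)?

paper

press time: 250/250 (binding)
paper: 205/227 (slack 22)
collating: 230/230 (binding)
By complementary slackness, a constraint with positive slack has shadow price 0 → paper.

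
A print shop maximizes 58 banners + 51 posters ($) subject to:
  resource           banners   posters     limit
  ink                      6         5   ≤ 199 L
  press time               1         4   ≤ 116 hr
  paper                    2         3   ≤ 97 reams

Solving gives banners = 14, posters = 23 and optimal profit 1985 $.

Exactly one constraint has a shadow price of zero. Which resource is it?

press time

ink: 199/199 (binding)
press time: 106/116 (slack 10)
paper: 97/97 (binding)
By complementary slackness, a constraint with positive slack has shadow price 0 → press time.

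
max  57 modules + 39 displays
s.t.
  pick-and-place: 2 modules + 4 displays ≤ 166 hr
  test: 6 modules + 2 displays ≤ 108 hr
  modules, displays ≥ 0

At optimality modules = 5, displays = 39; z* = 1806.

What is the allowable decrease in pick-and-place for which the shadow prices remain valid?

Binding constraints: pick-and-place, test. The basis is B = [[2,4],[6,2]] with det -20.
Per unit decrease in pick-and-place, x* moves by d = (0.1, -0.3).
The basis stays optimal until displays reaches 0; allowable decrease = 130 hr.

130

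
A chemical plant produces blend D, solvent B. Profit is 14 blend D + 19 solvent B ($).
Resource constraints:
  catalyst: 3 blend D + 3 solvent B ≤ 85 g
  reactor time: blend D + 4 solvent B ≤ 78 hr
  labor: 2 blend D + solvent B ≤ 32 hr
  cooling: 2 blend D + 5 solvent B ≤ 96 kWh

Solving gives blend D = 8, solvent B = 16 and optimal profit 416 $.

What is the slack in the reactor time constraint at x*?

reactor time used = 1·8 + 4·16 = 72; slack = 78 − 72 = 6.

6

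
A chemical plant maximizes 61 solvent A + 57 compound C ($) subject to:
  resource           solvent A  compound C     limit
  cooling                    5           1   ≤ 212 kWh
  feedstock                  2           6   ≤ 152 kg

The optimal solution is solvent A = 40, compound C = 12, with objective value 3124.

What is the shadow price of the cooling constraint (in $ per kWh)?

Both cooling and feedstock are binding at x*.
The binding rows give the dual system: 5·y_cooling + 2·y_feedstock = 61 and 1·y_cooling + 6·y_feedstock = 57.
Solving: y_cooling = 9, y_feedstock = 8.
Shadow price of cooling = 9.

9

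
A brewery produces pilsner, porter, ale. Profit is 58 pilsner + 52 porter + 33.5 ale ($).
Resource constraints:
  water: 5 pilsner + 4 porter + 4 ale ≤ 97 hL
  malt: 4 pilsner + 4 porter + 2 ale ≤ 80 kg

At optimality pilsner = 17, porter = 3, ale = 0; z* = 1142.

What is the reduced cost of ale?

-4.5

Check each constraint at x*: water 97/97 (tight); malt 80/80 (tight).
Dual feasibility on the basic columns requires 5·y_water + 4·y_malt = 58, 4·y_water + 4·y_malt = 52.
This yields shadow prices y_water = 6, y_malt = 7.
Reduced cost of ale: c₃ − yᵀa₃ = 33.5 − (6·4 + 7·2) = 33.5 − 38 = -4.5.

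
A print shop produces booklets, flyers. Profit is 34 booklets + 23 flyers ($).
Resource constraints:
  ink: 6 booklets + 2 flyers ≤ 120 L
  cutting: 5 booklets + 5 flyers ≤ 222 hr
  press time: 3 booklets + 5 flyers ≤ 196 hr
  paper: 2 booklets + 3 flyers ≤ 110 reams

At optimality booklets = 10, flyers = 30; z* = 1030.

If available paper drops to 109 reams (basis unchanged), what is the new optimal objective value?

Check each constraint at x*: ink 120/120 (tight); cutting 200/222 (slack 22); press time 180/196 (slack 16); paper 110/110 (tight).
By complementary slackness, y = 0 for the non-binding constraints.
From A_Bᵀ y = c: 6·y_ink + 2·y_paper = 34; 2·y_ink + 3·y_paper = 23.
→ y_ink = 4 and y_paper = 5.
Δz = y_paper·Δb = 5 × (-1) = -5, so new z* = 1030 − 5 = 1025.

1025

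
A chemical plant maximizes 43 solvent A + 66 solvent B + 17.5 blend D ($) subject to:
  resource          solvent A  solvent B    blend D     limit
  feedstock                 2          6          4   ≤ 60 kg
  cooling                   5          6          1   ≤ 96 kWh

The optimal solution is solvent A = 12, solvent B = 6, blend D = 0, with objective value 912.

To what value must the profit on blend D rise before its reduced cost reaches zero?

23

Check each constraint at x*: feedstock 60/60 (tight); cooling 96/96 (tight).
From A_Bᵀ y = c: 2·y_feedstock + 5·y_cooling = 43; 6·y_feedstock + 6·y_cooling = 66.
→ y_feedstock = 4 and y_cooling = 7.
blend D enters the basis when its profit ≥ yᵀa₃ = 4·4 + 7·1 = 23.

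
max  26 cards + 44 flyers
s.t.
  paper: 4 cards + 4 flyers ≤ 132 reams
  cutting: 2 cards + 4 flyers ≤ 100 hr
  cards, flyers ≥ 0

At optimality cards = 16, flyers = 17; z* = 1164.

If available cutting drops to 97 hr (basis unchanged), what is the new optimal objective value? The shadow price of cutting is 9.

1137

Δb = -3, so new z* = 1164 + (9)·(-3) = 1164 − 27 = 1137.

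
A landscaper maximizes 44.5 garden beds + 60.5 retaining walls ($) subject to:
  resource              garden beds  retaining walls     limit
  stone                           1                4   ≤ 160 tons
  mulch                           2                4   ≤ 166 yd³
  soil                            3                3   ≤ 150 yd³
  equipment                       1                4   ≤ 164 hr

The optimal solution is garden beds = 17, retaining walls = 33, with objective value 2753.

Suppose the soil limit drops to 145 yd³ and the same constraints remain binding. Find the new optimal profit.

2705.5

At the optimum: stone uses 149 of 160 (slack = 11); mulch uses 166 of 166 (binding); soil uses 150 of 150 (binding); equipment uses 149 of 164 (slack = 15).
Since stone, equipment are not tight, their duals are 0.
Dual feasibility on the basic columns requires 2·y_mulch + 3·y_soil = 44.5, 4·y_mulch + 3·y_soil = 60.5.
This yields shadow prices y_mulch = 8, y_soil = 9.5.
Δz = y_soil·Δb = 9.5 × (-5) = -47.5, so new z* = 2753 − 47.5 = 2705.5.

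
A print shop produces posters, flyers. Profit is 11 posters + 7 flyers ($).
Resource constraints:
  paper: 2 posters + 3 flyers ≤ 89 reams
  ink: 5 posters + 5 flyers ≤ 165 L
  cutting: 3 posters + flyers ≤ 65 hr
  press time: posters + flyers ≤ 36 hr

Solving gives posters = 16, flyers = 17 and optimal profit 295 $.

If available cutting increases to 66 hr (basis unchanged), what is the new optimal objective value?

297

Check each constraint at x*: paper 83/89 (slack 6); ink 165/165 (tight); cutting 65/65 (tight); press time 33/36 (slack 3).
Slack constraints have shadow price 0 (complementary slackness).
The binding rows give the dual system: 5·y_ink + 3·y_cutting = 11 and 5·y_ink + 1·y_cutting = 7.
Solving: y_ink = 1, y_cutting = 2.
Δz = y_cutting·Δb = 2 × (1) = 2, so new z* = 295 + 2 = 297.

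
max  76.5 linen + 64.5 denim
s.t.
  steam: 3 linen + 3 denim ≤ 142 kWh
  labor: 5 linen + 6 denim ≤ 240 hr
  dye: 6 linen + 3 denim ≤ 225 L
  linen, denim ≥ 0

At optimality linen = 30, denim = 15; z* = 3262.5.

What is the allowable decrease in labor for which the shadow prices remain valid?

Binding constraints: labor, dye. The basis is B = [[5,6],[6,3]] with det -21.
Per unit decrease in labor, x* moves by d = (0.1429, -0.2857).
The basis stays optimal until denim reaches 0; allowable decrease = 52.5 hr.

52.5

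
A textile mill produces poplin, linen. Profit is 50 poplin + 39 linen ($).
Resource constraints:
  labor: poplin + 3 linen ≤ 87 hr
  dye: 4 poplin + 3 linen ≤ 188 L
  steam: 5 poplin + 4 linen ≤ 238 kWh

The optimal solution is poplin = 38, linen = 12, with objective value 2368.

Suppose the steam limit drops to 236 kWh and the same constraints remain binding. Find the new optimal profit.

At the optimum: labor uses 74 of 87 (slack = 13); dye uses 188 of 188 (binding); steam uses 238 of 238 (binding).
Slack constraints have shadow price 0 (complementary slackness).
From A_Bᵀ y = c: 4·y_dye + 5·y_steam = 50; 3·y_dye + 4·y_steam = 39.
→ y_dye = 5 and y_steam = 6.
Δz = y_steam·Δb = 6 × (-2) = -12, so new z* = 2368 − 12 = 2356.

2356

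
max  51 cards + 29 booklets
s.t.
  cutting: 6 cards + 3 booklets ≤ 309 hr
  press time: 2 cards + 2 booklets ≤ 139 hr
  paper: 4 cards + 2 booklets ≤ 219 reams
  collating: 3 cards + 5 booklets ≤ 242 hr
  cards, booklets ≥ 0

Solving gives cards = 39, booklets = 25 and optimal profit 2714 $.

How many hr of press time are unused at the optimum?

press time used = 2·39 + 2·25 = 128; slack = 139 − 128 = 11.

11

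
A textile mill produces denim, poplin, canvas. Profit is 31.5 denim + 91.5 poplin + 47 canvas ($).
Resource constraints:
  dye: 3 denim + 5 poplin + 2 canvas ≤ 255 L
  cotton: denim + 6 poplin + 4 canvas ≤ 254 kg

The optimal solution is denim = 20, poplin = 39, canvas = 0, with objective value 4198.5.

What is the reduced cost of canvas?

-4

Both dye and cotton are binding at x*.
The binding rows give the dual system: 3·y_dye + 1·y_cotton = 31.5 and 5·y_dye + 6·y_cotton = 91.5.
→ y_dye = 7.5 and y_cotton = 9.
Reduced cost of canvas: c₃ − yᵀa₃ = 47 − (7.5·2 + 9·4) = 47 − 51 = -4.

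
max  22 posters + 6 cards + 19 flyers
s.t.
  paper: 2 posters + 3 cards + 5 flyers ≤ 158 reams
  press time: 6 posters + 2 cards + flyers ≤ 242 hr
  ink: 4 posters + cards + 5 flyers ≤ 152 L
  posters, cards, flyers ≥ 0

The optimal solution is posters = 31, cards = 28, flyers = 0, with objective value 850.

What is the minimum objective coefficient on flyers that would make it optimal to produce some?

At the optimum: paper uses 146 of 158 (slack = 12); press time uses 242 of 242 (binding); ink uses 152 of 152 (binding).
Slack constraints have shadow price 0 (complementary slackness).
The binding rows give the dual system: 6·y_press time + 4·y_ink = 22 and 2·y_press time + 1·y_ink = 6.
→ y_press time = 1 and y_ink = 4.
flyers enters the basis when its profit ≥ yᵀa₃ = 1·1 + 4·5 = 21.

21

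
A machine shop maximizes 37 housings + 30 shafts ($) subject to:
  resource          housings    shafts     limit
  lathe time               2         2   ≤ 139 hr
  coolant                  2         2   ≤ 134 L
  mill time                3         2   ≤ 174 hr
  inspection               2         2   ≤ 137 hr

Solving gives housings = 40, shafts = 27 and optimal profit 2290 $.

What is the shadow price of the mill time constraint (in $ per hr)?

Binding: coolant and mill time. Non-binding: lathe time (5 unused), inspection (3 unused).
Since lathe time, inspection are not tight, their duals are 0.
From A_Bᵀ y = c: 2·y_coolant + 3·y_mill time = 37; 2·y_coolant + 2·y_mill time = 30.
This yields shadow prices y_coolant = 8, y_mill time = 7.
Shadow price of mill time = 7.

7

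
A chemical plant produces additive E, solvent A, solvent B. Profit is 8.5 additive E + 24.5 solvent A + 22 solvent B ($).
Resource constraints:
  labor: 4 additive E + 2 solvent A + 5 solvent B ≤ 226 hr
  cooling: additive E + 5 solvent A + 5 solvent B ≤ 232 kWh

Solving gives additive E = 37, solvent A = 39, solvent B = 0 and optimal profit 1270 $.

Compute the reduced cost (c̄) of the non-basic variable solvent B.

Both labor and cooling are binding at x*.
Dual feasibility on the basic columns requires 4·y_labor + 1·y_cooling = 8.5, 2·y_labor + 5·y_cooling = 24.5.
Solving: y_labor = 1, y_cooling = 4.5.
Reduced cost of solvent B: c₃ − yᵀa₃ = 22 − (1·5 + 4.5·5) = 22 − 27.5 = -5.5.

-5.5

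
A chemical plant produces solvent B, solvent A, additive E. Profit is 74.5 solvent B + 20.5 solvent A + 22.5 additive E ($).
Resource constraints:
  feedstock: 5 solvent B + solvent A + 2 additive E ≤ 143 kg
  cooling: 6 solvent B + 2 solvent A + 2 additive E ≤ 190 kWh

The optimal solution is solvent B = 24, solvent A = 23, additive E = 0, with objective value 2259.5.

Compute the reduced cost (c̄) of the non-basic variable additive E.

-4.5

Both feedstock and cooling are binding at x*.
The binding rows give the dual system: 5·y_feedstock + 6·y_cooling = 74.5 and 1·y_feedstock + 2·y_cooling = 20.5.
→ y_feedstock = 6.5 and y_cooling = 7.
Reduced cost of additive E: c₃ − yᵀa₃ = 22.5 − (6.5·2 + 7·2) = 22.5 − 27 = -4.5.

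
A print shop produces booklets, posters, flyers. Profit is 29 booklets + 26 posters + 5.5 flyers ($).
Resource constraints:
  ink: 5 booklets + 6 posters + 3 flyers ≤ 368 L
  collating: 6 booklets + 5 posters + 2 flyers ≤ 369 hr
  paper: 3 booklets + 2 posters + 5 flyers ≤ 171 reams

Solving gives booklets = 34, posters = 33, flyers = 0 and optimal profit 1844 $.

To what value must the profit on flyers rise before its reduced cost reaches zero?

Binding: ink and collating. Non-binding: paper (3 unused).
By complementary slackness, y = 0 for the non-binding constraint.
From A_Bᵀ y = c: 5·y_ink + 6·y_collating = 29; 6·y_ink + 5·y_collating = 26.
Solving: y_ink = 1, y_collating = 4.
flyers enters the basis when its profit ≥ yᵀa₃ = 1·3 + 4·2 = 11.

11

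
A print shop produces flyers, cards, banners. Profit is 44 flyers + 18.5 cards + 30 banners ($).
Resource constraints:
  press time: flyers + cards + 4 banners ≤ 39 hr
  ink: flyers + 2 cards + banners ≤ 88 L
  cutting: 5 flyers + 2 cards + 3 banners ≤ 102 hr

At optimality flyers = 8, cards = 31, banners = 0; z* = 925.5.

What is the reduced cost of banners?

-1.5

Check each constraint at x*: press time 39/39 (tight); ink 70/88 (slack 18); cutting 102/102 (tight).
Slack constraints have shadow price 0 (complementary slackness).
From A_Bᵀ y = c: 1·y_press time + 5·y_cutting = 44; 1·y_press time + 2·y_cutting = 18.5.
Solving: y_press time = 1.5, y_cutting = 8.5.
Reduced cost of banners: c₃ − yᵀa₃ = 30 − (1.5·4 + 8.5·3) = 30 − 31.5 = -1.5.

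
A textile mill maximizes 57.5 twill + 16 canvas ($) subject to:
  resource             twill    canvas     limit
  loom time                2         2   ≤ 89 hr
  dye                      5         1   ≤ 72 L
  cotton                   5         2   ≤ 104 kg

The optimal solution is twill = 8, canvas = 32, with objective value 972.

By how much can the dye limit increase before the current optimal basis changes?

32

Binding constraints: dye, cotton. The basis is B = [[5,1],[5,2]] with det 5.
Per unit increase in dye, x* moves by d = (0.4, -1).
The basis stays optimal until canvas reaches 0; allowable increase = 32 L.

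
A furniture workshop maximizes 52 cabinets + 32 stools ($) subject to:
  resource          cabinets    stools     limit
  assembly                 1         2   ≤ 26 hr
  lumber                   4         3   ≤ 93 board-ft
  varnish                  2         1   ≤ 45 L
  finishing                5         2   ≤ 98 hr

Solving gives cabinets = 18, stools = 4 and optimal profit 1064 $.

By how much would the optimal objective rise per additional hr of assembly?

7

Binding: assembly and finishing. Non-binding: lumber (9 unused), varnish (5 unused).
By complementary slackness, y = 0 for the non-binding constraints.
Dual feasibility on the basic columns requires 1·y_assembly + 5·y_finishing = 52, 2·y_assembly + 2·y_finishing = 32.
Solving: y_assembly = 7, y_finishing = 9.
Shadow price of assembly = 7.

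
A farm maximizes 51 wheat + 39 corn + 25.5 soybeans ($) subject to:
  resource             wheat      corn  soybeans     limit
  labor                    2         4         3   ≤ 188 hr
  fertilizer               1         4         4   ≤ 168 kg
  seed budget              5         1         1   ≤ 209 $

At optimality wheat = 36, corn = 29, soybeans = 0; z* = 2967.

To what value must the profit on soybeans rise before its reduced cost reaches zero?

31

Check each constraint at x*: labor 188/188 (tight); fertilizer 152/168 (slack 16); seed budget 209/209 (tight).
Since fertilizer is not tight, its dual is 0.
Dual feasibility on the basic columns requires 2·y_labor + 5·y_seed budget = 51, 4·y_labor + 1·y_seed budget = 39.
Solving: y_labor = 8, y_seed budget = 7.
soybeans enters the basis when its profit ≥ yᵀa₃ = 8·3 + 7·1 = 31.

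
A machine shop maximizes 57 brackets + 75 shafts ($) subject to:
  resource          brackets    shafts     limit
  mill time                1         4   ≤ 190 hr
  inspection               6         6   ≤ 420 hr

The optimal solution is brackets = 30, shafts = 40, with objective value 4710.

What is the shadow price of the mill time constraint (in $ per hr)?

Both mill time and inspection are binding at x*.
The binding rows give the dual system: 1·y_mill time + 6·y_inspection = 57 and 4·y_mill time + 6·y_inspection = 75.
This yields shadow prices y_mill time = 6, y_inspection = 8.5.
Shadow price of mill time = 6.

6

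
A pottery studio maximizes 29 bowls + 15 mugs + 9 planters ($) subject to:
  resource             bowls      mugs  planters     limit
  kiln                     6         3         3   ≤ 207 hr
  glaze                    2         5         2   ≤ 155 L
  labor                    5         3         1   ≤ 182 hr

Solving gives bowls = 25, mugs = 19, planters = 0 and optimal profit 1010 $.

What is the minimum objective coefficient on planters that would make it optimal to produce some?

13

Check each constraint at x*: kiln 207/207 (tight); glaze 145/155 (slack 10); labor 182/182 (tight).
Since glaze is not tight, its dual is 0.
The binding rows give the dual system: 6·y_kiln + 5·y_labor = 29 and 3·y_kiln + 3·y_labor = 15.
Solving: y_kiln = 4, y_labor = 1.
planters enters the basis when its profit ≥ yᵀa₃ = 4·3 + 1·1 = 13.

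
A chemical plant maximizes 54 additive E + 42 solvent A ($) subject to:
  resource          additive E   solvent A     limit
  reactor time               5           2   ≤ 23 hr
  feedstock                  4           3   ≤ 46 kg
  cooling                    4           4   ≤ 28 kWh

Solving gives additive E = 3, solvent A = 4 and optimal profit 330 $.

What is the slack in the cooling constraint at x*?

cooling used = 4·3 + 4·4 = 28; slack = 28 − 28 = 0.

0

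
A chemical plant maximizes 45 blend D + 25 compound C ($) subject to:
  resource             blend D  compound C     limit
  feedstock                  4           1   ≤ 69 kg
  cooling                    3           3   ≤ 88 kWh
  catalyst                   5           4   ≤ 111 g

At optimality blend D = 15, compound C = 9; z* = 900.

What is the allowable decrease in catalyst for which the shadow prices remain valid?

Binding constraints: feedstock, catalyst. The basis is B = [[4,1],[5,4]] with det 11.
Per unit decrease in catalyst, x* moves by d = (0.0909, -0.3636).
The basis stays optimal until compound C reaches 0; allowable decrease = 24.75 g.

24.75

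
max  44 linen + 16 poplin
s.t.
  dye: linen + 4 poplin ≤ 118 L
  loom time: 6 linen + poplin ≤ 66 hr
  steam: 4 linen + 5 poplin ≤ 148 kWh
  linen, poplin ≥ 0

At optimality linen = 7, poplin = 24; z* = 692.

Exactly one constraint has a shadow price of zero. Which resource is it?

dye: 103/118 (slack 15)
loom time: 66/66 (binding)
steam: 148/148 (binding)
By complementary slackness, a constraint with positive slack has shadow price 0 → dye.

dye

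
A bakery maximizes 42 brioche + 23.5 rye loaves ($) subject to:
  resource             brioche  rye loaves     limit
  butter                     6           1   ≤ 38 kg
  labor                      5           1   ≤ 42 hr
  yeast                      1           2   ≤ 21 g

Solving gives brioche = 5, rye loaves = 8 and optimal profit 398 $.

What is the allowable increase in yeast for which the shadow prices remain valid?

Binding constraints: butter, yeast. The basis is B = [[6,1],[1,2]] with det 11.
Per unit increase in yeast, x* moves by d = (-0.0909, 0.5455).
The basis stays optimal until brioche reaches 0; allowable increase = 55 g.

55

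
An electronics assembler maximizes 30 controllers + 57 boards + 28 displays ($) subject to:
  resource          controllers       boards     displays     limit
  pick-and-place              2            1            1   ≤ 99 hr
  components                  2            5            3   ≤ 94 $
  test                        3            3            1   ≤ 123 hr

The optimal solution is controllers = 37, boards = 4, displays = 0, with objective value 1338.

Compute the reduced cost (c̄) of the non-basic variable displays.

Binding: components and test. Non-binding: pick-and-place (21 unused).
Slack constraints have shadow price 0 (complementary slackness).
Dual feasibility on the basic columns requires 2·y_components + 3·y_test = 30, 5·y_components + 3·y_test = 57.
→ y_components = 9 and y_test = 4.
Reduced cost of displays: c₃ − yᵀa₃ = 28 − (9·3 + 4·1) = 28 − 31 = -3.

-3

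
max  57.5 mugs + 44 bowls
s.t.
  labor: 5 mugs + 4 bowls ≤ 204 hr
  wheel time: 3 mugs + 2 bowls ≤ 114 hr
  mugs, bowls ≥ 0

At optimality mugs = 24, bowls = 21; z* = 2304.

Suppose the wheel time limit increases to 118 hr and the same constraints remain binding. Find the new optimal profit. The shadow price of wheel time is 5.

2324

Δb = 4, so new z* = 2304 + (5)·(4) = 2304 + 20 = 2324.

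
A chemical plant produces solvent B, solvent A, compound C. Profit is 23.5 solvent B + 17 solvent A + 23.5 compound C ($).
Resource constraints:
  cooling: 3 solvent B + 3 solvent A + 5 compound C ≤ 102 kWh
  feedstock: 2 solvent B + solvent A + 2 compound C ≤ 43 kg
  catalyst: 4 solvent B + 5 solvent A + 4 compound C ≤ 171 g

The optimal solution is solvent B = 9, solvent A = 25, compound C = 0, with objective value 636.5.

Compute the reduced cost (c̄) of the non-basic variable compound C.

At the optimum: cooling uses 102 of 102 (binding); feedstock uses 43 of 43 (binding); catalyst uses 161 of 171 (slack = 10).
Slack constraints have shadow price 0 (complementary slackness).
Dual feasibility on the basic columns requires 3·y_cooling + 2·y_feedstock = 23.5, 3·y_cooling + 1·y_feedstock = 17.
Solving: y_cooling = 3.5, y_feedstock = 6.5.
Reduced cost of compound C: c₃ − yᵀa₃ = 23.5 − (3.5·5 + 6.5·2) = 23.5 − 30.5 = -7.

-7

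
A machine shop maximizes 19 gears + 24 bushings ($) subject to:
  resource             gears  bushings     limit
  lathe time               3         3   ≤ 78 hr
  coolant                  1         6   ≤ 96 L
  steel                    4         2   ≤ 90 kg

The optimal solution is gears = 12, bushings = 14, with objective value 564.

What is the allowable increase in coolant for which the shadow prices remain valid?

Binding constraints: lathe time, coolant. The basis is B = [[3,3],[1,6]] with det 15.
Per unit increase in coolant, x* moves by d = (-0.2, 0.2).
The basis stays optimal until gears reaches 0; allowable increase = 60 L.

60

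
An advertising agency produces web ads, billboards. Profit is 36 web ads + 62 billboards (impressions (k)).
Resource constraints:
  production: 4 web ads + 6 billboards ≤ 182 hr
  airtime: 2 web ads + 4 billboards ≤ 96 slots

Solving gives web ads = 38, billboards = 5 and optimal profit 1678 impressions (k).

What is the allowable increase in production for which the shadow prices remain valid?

10

Binding constraints: production, airtime. The basis is B = [[4,6],[2,4]] with det 4.
Per unit increase in production, x* moves by d = (1, -0.5).
The basis stays optimal until billboards reaches 0; allowable increase = 10 hr.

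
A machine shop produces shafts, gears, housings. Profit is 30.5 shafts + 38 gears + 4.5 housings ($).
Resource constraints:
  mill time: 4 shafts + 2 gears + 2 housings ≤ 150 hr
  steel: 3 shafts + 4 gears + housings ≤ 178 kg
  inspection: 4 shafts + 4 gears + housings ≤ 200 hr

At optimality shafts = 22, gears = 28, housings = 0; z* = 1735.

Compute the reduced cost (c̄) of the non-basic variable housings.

-5

Binding: steel and inspection. Non-binding: mill time (6 unused).
Since mill time is not tight, its dual is 0.
Dual feasibility on the basic columns requires 3·y_steel + 4·y_inspection = 30.5, 4·y_steel + 4·y_inspection = 38.
Solving: y_steel = 7.5, y_inspection = 2.
Reduced cost of housings: c₃ − yᵀa₃ = 4.5 − (7.5·1 + 2·1) = 4.5 − 9.5 = -5.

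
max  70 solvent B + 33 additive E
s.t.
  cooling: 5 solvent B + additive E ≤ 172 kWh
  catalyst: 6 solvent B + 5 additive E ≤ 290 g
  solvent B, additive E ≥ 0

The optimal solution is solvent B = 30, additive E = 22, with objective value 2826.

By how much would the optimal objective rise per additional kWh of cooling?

Check each constraint at x*: cooling 172/172 (tight); catalyst 290/290 (tight).
The binding rows give the dual system: 5·y_cooling + 6·y_catalyst = 70 and 1·y_cooling + 5·y_catalyst = 33.
→ y_cooling = 8 and y_catalyst = 5.
Shadow price of cooling = 8.

8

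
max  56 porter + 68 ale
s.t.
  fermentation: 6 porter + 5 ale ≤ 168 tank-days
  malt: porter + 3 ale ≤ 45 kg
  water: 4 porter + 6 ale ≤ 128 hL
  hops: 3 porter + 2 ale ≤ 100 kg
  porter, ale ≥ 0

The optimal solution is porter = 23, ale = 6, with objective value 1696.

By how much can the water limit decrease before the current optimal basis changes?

16

Binding constraints: fermentation, water. The basis is B = [[6,5],[4,6]] with det 16.
Per unit decrease in water, x* moves by d = (0.3125, -0.375).
The basis stays optimal until ale reaches 0; allowable decrease = 16 hL.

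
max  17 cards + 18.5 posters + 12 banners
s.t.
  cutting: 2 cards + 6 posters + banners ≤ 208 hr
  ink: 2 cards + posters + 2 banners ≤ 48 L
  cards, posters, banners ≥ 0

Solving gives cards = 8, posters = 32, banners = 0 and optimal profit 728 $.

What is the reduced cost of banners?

-3

At the optimum: cutting uses 208 of 208 (binding); ink uses 48 of 48 (binding).
The binding rows give the dual system: 2·y_cutting + 2·y_ink = 17 and 6·y_cutting + 1·y_ink = 18.5.
→ y_cutting = 2 and y_ink = 6.5.
Reduced cost of banners: c₃ − yᵀa₃ = 12 − (2·1 + 6.5·2) = 12 − 15 = -3.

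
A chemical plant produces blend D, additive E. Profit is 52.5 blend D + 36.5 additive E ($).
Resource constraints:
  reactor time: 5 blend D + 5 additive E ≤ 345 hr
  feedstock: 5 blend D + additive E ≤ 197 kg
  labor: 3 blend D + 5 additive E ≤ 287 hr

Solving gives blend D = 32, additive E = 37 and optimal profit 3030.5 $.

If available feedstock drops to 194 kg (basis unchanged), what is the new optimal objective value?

At the optimum: reactor time uses 345 of 345 (binding); feedstock uses 197 of 197 (binding); labor uses 281 of 287 (slack = 6).
Since labor is not tight, its dual is 0.
Dual feasibility on the basic columns requires 5·y_reactor time + 5·y_feedstock = 52.5, 5·y_reactor time + 1·y_feedstock = 36.5.
→ y_reactor time = 6.5 and y_feedstock = 4.
Δz = y_feedstock·Δb = 4 × (-3) = -12, so new z* = 3030.5 − 12 = 3018.5.

3018.5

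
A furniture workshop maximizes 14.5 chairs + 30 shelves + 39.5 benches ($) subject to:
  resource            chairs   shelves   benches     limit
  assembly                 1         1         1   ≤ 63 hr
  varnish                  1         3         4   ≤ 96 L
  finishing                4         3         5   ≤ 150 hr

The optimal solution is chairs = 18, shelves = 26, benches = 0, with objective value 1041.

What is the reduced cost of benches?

At the optimum: assembly uses 44 of 63 (slack = 19); varnish uses 96 of 96 (binding); finishing uses 150 of 150 (binding).
By complementary slackness, y = 0 for the non-binding constraint.
The binding rows give the dual system: 1·y_varnish + 4·y_finishing = 14.5 and 3·y_varnish + 3·y_finishing = 30.
Solving: y_varnish = 8.5, y_finishing = 1.5.
Reduced cost of benches: c₃ − yᵀa₃ = 39.5 − (8.5·4 + 1.5·5) = 39.5 − 41.5 = -2.

-2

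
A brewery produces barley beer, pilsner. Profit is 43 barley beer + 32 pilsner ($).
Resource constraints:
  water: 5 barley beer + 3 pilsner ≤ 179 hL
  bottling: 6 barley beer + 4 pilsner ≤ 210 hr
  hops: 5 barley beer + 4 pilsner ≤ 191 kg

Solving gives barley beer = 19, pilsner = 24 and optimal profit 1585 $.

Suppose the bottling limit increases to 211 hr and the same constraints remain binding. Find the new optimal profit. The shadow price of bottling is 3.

1588

Δb = 1, so new z* = 1585 + (3)·(1) = 1585 + 3 = 1588.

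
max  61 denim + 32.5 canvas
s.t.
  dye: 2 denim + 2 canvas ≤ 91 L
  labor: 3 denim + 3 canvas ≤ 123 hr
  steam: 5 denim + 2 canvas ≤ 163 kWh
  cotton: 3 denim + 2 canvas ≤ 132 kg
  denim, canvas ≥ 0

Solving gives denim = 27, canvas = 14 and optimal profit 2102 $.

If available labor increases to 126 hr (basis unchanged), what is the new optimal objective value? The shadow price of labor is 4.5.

2115.5

Δb = 3, so new z* = 2102 + (4.5)·(3) = 2102 + 13.5 = 2115.5.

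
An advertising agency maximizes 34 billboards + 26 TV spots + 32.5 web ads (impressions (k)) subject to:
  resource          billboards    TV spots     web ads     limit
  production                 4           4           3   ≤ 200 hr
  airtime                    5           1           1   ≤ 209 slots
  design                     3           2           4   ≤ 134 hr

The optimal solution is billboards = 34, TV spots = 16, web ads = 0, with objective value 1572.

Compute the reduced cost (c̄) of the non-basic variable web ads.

-7

Check each constraint at x*: production 200/200 (tight); airtime 186/209 (slack 23); design 134/134 (tight).
Since airtime is not tight, its dual is 0.
Dual feasibility on the basic columns requires 4·y_production + 3·y_design = 34, 4·y_production + 2·y_design = 26.
This yields shadow prices y_production = 2.5, y_design = 8.
Reduced cost of web ads: c₃ − yᵀa₃ = 32.5 − (2.5·3 + 8·4) = 32.5 − 39.5 = -7.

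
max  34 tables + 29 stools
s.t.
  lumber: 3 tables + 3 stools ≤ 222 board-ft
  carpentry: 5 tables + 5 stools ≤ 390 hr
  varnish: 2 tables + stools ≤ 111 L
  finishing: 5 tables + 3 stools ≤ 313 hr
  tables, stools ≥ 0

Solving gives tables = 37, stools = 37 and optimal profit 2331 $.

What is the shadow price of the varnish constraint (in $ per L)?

Check each constraint at x*: lumber 222/222 (tight); carpentry 370/390 (slack 20); varnish 111/111 (tight); finishing 296/313 (slack 17).
Slack constraints have shadow price 0 (complementary slackness).
Dual feasibility on the basic columns requires 3·y_lumber + 2·y_varnish = 34, 3·y_lumber + 1·y_varnish = 29.
→ y_lumber = 8 and y_varnish = 5.
Shadow price of varnish = 5.

5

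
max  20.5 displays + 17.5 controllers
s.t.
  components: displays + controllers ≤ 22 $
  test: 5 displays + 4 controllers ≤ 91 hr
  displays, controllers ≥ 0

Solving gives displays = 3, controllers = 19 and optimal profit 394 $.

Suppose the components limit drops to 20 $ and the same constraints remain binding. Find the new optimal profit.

383

At the optimum: components uses 22 of 22 (binding); test uses 91 of 91 (binding).
Dual feasibility on the basic columns requires 1·y_components + 5·y_test = 20.5, 1·y_components + 4·y_test = 17.5.
This yields shadow prices y_components = 5.5, y_test = 3.
Δz = y_components·Δb = 5.5 × (-2) = -11, so new z* = 394 − 11 = 383.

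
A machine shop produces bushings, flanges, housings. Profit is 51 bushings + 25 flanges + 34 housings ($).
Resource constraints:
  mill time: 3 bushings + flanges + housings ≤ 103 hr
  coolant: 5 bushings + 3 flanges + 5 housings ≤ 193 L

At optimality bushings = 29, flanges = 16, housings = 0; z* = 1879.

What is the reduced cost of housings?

Check each constraint at x*: mill time 103/103 (tight); coolant 193/193 (tight).
From A_Bᵀ y = c: 3·y_mill time + 5·y_coolant = 51; 1·y_mill time + 3·y_coolant = 25.
This yields shadow prices y_mill time = 7, y_coolant = 6.
Reduced cost of housings: c₃ − yᵀa₃ = 34 − (7·1 + 6·5) = 34 − 37 = -3.

-3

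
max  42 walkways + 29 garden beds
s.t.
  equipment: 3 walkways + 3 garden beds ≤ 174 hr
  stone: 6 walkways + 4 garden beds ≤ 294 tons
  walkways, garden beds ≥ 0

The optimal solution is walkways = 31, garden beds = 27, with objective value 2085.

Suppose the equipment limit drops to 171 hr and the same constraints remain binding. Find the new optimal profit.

At the optimum: equipment uses 174 of 174 (binding); stone uses 294 of 294 (binding).
The binding rows give the dual system: 3·y_equipment + 6·y_stone = 42 and 3·y_equipment + 4·y_stone = 29.
Solving: y_equipment = 1, y_stone = 6.5.
Δz = y_equipment·Δb = 1 × (-3) = -3, so new z* = 2085 − 3 = 2082.

2082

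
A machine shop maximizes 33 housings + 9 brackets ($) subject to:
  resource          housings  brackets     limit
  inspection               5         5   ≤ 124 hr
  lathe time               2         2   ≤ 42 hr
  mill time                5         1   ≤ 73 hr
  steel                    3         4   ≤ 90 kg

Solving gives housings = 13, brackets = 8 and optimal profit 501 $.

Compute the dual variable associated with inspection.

0

At the optimum: inspection uses 105 of 124 (slack = 19); lathe time uses 42 of 42 (binding); mill time uses 73 of 73 (binding); steel uses 71 of 90 (slack = 19).
By complementary slackness, y = 0 for the non-binding constraints.
Dual feasibility on the basic columns requires 2·y_lathe time + 5·y_mill time = 33, 2·y_lathe time + 1·y_mill time = 9.
This yields shadow prices y_lathe time = 1.5, y_mill time = 6.
Shadow price of inspection = 0.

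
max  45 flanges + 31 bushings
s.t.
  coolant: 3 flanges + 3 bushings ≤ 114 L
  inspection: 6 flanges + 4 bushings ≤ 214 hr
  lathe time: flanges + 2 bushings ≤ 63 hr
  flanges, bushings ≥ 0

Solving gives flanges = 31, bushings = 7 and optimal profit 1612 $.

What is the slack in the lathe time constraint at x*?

lathe time used = 1·31 + 2·7 = 45; slack = 63 − 45 = 18.

18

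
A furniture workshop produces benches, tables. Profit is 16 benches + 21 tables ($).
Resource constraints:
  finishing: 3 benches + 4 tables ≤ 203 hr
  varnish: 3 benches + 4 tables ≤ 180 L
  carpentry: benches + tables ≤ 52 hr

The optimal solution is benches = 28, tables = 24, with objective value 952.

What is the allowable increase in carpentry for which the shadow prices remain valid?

Binding constraints: varnish, carpentry. The basis is B = [[3,4],[1,1]] with det -1.
Per unit increase in carpentry, x* moves by d = (4, -3).
The basis stays optimal until tables reaches 0; allowable increase = 8 hr.

8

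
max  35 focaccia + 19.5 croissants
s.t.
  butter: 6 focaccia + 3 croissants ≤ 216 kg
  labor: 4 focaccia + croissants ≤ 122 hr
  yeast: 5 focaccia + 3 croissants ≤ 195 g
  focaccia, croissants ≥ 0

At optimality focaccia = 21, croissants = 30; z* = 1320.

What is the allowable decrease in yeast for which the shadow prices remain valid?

4

Binding constraints: butter, yeast. The basis is B = [[6,3],[5,3]] with det 3.
Per unit decrease in yeast, x* moves by d = (1, -2).
The basis stays optimal until labor becomes binding; allowable decrease = 4 g.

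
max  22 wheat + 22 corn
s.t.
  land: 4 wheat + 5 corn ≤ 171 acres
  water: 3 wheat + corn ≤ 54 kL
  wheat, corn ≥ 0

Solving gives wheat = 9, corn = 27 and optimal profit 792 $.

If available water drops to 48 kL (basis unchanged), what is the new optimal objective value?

Both land and water are binding at x*.
The binding rows give the dual system: 4·y_land + 3·y_water = 22 and 5·y_land + 1·y_water = 22.
Solving: y_land = 4, y_water = 2.
Δz = y_water·Δb = 2 × (-6) = -12, so new z* = 792 − 12 = 780.

780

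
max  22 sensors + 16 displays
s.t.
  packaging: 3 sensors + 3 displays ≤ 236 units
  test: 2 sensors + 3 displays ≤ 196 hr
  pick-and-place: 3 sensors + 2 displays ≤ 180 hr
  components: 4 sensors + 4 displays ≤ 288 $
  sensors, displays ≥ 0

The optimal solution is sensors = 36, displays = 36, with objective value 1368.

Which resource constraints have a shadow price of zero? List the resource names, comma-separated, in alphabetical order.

packaging: 216/236 (slack 20)
test: 180/196 (slack 16)
pick-and-place: 180/180 (binding)
components: 288/288 (binding)
By complementary slackness, a constraint with positive slack has shadow price 0 → packaging, test.

packaging, test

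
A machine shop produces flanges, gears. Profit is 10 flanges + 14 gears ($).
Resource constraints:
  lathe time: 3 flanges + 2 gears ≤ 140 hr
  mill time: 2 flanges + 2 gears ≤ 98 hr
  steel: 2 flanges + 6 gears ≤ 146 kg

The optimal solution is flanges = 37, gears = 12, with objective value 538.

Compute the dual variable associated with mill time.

At the optimum: lathe time uses 135 of 140 (slack = 5); mill time uses 98 of 98 (binding); steel uses 146 of 146 (binding).
Slack constraints have shadow price 0 (complementary slackness).
The binding rows give the dual system: 2·y_mill time + 2·y_steel = 10 and 2·y_mill time + 6·y_steel = 14.
→ y_mill time = 4 and y_steel = 1.
Shadow price of mill time = 4.

4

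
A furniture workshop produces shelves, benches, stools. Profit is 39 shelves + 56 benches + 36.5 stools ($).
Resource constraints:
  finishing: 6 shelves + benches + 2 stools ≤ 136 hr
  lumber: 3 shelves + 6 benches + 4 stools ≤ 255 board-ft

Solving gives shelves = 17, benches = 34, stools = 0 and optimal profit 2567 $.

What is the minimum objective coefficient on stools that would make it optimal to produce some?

40

Both finishing and lumber are binding at x*.
From A_Bᵀ y = c: 6·y_finishing + 3·y_lumber = 39; 1·y_finishing + 6·y_lumber = 56.
Solving: y_finishing = 2, y_lumber = 9.
stools enters the basis when its profit ≥ yᵀa₃ = 2·2 + 9·4 = 40.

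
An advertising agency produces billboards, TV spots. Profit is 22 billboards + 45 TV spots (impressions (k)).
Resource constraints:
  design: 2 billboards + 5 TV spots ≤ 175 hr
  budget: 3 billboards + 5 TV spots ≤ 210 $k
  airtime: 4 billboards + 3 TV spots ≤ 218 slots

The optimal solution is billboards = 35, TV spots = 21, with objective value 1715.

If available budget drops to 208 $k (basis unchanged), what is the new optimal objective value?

Check each constraint at x*: design 175/175 (tight); budget 210/210 (tight); airtime 203/218 (slack 15).
Since airtime is not tight, its dual is 0.
From A_Bᵀ y = c: 2·y_design + 3·y_budget = 22; 5·y_design + 5·y_budget = 45.
Solving: y_design = 5, y_budget = 4.
Δz = y_budget·Δb = 4 × (-2) = -8, so new z* = 1715 − 8 = 1707.

1707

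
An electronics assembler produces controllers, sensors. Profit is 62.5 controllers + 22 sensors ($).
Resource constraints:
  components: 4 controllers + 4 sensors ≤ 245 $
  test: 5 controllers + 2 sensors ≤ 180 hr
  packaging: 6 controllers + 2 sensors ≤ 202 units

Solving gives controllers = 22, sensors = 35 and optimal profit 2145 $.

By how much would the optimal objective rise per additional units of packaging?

7.5

Check each constraint at x*: components 228/245 (slack 17); test 180/180 (tight); packaging 202/202 (tight).
Slack constraints have shadow price 0 (complementary slackness).
The binding rows give the dual system: 5·y_test + 6·y_packaging = 62.5 and 2·y_test + 2·y_packaging = 22.
Solving: y_test = 3.5, y_packaging = 7.5.
Shadow price of packaging = 7.5.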